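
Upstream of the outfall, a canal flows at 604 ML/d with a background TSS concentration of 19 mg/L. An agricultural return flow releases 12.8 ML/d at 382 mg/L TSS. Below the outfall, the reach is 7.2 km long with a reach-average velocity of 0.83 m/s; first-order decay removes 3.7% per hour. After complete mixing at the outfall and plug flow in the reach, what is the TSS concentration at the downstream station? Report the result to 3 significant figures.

24.2 mg/L

After mixing, C = (604.0·19.00 + 12.80·382.0) / 616.8 = 16370/616.8 = 26.53 mg/L.
Travel time t = 7.2·1000 / 0.83 = 8675 s = 2.410 h.
3.7%/h lost → k = −ln(1 − 0.037) = 0.03770 h⁻¹.
Applying C = C₀e^(−kt): 26.53 × 0.9132 = 24.23 mg/L.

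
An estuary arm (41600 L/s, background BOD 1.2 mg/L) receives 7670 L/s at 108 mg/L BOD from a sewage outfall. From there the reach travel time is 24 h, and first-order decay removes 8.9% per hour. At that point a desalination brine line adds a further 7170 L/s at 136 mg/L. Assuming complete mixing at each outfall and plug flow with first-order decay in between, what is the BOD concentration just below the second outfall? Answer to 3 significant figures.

18.9 mg/L

Mixed concentration C = ΣQC/ΣQ = (41600·1.200 + 7670·108.0) / 49270 = 878300/49270 = 17.83 mg/L; combined flow 49270 L/s.
8.9%/h lost → k = −ln(1 − 0.089) = 0.09321 h⁻¹.
Applying C = C₀e^(−kt): 17.83 × 0.1068 = 1.903 mg/L.
At the second outfall, C = (49270·1.903 + 7170·136.0) / (49270 + 7170) = 18.94 mg/L.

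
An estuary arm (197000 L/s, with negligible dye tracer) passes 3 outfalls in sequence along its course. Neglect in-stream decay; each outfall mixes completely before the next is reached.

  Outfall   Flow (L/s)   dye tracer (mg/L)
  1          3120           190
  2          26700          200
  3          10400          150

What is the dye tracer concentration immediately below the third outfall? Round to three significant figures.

Below outfall 1: Q → 200100 L/s, C = (197000·0 + 3120·190.0)/200100 = 2.962 mg/L.
Below outfall 2: Q → 226800 L/s, C = (200100·2.962 + 26700·200.0)/226800 = 26.16 mg/L.
Below outfall 3: Q → 237200 L/s, C = (226800·26.16 + 10400·150.0)/237200 = 31.59 mg/L.

31.6 mg/L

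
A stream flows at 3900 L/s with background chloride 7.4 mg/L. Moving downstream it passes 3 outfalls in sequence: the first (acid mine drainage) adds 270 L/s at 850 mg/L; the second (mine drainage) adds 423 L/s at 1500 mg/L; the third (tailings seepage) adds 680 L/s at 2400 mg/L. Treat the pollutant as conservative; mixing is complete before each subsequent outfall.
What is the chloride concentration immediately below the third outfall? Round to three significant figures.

After outfall 1: Q = 3900 + 270.0 = 4170 L/s; C = (3900·7.400 + 270.0·850.0)/4170 = 61.96 mg/L.
After outfall 2: Q = 4170 + 423.0 = 4593 L/s; C = (4170·61.96 + 423.0·1500)/4593 = 194.4 mg/L.
After outfall 3: Q = 4593 + 680.0 = 5273 L/s; C = (4593·194.4 + 680.0·2400)/5273 = 478.8 mg/L.

479 mg/L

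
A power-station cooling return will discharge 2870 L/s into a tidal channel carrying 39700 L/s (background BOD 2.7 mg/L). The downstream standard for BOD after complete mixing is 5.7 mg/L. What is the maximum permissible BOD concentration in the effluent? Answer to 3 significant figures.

At the limit, (Qr·Cr + Qe·Cₑ)/(Qr + Qe) = 5.7:
Cₑ = (42570·5.7 − 39700·2.700) / 2870 = 47.20 mg/L.

47.2 mg/L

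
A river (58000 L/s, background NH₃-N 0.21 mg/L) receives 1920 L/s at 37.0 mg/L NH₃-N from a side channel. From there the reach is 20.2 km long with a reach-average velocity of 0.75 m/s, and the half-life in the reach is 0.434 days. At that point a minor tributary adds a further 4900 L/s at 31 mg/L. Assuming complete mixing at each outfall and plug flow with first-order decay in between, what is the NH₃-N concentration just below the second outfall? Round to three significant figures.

3.12 mg/L

Mass balance: C = (58000·0.2100 + 1920·37.00) / 59920 = 83220/59920 = 1.389 mg/L; combined flow 59920 L/s.
Travel time t = 20.2·1000 / 0.75 = 26930 s = 7.481 h.
Half-life 0.434 d → k = ln 2 / 0.434 = 1.597 d⁻¹.
After decay, C = 1.389 × e^(−kt) = 1.389 × 0.6078 = 0.8442 mg/L.
Second outfall: C = (59920·0.8442 + 4900·31.00)/64820 = 3.124 mg/L.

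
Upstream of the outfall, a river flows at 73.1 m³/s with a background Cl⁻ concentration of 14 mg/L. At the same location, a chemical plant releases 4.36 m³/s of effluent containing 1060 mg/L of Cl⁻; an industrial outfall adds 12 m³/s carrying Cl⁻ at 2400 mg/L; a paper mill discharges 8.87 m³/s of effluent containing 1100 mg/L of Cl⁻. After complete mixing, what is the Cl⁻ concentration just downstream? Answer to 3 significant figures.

450 mg/L

Mixed concentration C = ΣQC/ΣQ = (73.10·14.00 + 4.360·1060 + 12.00·2400 + 8.870·1100) / 98.33 = 44200/98.33 = 449.5 mg/L.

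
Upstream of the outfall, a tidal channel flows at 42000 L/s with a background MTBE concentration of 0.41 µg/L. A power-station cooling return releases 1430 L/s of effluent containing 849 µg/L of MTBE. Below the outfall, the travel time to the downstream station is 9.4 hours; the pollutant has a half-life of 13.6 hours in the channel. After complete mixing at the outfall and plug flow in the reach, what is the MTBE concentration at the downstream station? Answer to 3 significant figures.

17.6 µg/L

After mixing, C = (42000·0.4100 + 1430·849.0) / 43430 = 1231000/43430 = 28.35 µg/L.
Half-life 13.6 h → k = ln 2 / 13.6 = 0.05097 h⁻¹ = 1.223 d⁻¹.
After decay, C = 28.35 × e^(−kt) = 28.35 × 0.6193 = 17.56 µg/L.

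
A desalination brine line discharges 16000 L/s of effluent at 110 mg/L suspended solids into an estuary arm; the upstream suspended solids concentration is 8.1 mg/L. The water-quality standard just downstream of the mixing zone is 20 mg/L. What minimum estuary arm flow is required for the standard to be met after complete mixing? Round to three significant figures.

Set C_mix = 20: (Q·8.100 + 16000·110.0) / (Q + 16000) = 20
→ Q = 16000·(110.0 − 20)/(20 − 8.100) = 121000 L/s.

121000 L/s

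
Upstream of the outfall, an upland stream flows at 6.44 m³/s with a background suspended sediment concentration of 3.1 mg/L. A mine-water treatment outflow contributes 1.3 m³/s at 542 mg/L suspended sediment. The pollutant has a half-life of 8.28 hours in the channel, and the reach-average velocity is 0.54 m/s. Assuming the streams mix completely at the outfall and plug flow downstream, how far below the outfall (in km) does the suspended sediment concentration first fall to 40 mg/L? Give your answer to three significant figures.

19.7 km

Mixed concentration C = ΣQC/ΣQ = (6.440·3.100 + 1.300·542.0) / 7.740 = 724.6/7.740 = 93.61 mg/L.
Half-life 8.28 h → k = ln 2 / 8.28 = 0.08371 h⁻¹ = 2.009 d⁻¹.
Set 93.61·exp(−k·t) = 40 → t = ln(93.61/40)/k = 36570 s = 10.16 h.
Distance = v·t = 0.54·36570 = 19750 m = 19.75 km.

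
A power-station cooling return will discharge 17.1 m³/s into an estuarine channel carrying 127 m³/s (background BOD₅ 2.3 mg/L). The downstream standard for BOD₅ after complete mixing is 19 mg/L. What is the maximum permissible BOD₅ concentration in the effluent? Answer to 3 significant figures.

143 mg/L

At the limit, (Qr·Cr + Qe·Cₑ)/(Qr + Qe) = 19:
Cₑ = (144.1·19 − 127.0·2.300) / 17.10 = 143.0 mg/L.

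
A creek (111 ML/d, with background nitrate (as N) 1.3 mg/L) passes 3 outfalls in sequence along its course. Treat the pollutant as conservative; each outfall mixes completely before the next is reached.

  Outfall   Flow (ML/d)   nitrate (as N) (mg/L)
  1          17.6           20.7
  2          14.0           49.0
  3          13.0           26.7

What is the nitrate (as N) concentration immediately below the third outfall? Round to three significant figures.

9.91 mg/L

Outfall 1: combined Q = 128.6 ML/d; C = (111.0·1.300 + 17.60·20.70)/128.6 = 3.955 mg/L.
Outfall 2: combined Q = 142.6 ML/d; C = (128.6·3.955 + 14.00·49.00)/142.6 = 8.377 mg/L.
Outfall 3: combined Q = 155.6 ML/d; C = (142.6·8.377 + 13.00·26.70)/155.6 = 9.908 mg/L.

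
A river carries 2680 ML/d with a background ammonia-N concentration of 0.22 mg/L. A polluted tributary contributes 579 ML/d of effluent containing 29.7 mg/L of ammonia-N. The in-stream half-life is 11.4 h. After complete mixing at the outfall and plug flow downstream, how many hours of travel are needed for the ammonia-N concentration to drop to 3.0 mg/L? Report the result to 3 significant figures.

Mixed concentration C = ΣQC/ΣQ = (2680·0.2200 + 579.0·29.70) / 3259 = 17790/3259 = 5.457 mg/L.
Half-life 11.4 h → k = ln 2 / 11.4 = 0.06080 h⁻¹ = 1.459 d⁻¹.
5.457·exp(−k·t) = 3.0 → t = ln(5.457/3.0)/k = 35430 s = 9.841 h.

9.84 h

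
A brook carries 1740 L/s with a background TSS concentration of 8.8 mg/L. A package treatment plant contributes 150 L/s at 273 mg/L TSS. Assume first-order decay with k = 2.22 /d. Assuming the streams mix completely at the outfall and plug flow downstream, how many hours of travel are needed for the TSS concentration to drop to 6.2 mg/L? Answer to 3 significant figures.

17.0 h

After mixing, C = (1740·8.800 + 150.0·273.0) / 1890 = 56260/1890 = 29.77 mg/L.
29.77·exp(−k·t) = 6.2 → t = ln(29.77/6.2)/k = 61060 s = 16.96 h.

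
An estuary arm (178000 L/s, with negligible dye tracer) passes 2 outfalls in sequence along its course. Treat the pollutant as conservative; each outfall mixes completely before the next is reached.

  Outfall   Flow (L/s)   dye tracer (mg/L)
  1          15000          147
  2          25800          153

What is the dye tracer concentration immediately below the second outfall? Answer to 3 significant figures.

Below outfall 1: Q → 193000 L/s, C = (178000·0 + 15000·147.0)/193000 = 11.42 mg/L.
Below outfall 2: Q → 218800 L/s, C = (193000·11.42 + 25800·153.0)/218800 = 28.12 mg/L.

28.1 mg/L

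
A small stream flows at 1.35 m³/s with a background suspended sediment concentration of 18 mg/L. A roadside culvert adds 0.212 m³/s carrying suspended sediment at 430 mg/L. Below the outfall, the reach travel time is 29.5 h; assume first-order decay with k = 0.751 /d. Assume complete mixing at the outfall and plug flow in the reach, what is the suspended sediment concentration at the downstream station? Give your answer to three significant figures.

Mass balance: C = (1.350·18.00 + 0.2120·430.0) / 1.562 = 115.5/1.562 = 73.92 mg/L.
Applying C = C₀e^(−kt): 73.92 × 0.3973 = 29.37 mg/L.

29.4 mg/L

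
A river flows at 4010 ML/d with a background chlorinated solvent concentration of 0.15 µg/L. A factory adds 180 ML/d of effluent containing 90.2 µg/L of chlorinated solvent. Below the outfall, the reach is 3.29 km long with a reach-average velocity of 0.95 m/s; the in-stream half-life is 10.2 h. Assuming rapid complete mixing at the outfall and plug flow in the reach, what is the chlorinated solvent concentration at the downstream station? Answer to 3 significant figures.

3.76 µg/L

Flow-weighted average: C = (4010·0.1500 + 180.0·90.20) / 4190 = 16840/4190 = 4.018 µg/L.
Travel time t = 3.29·1000 / 0.95 = 3463 s = 0.9620 h.
Half-life 10.2 h → k = ln 2 / 10.2 = 0.06796 h⁻¹ = 1.631 d⁻¹.
Decay over the reach: 4.018·exp(−kt) = 4.018·0.9367 = 3.764 µg/L.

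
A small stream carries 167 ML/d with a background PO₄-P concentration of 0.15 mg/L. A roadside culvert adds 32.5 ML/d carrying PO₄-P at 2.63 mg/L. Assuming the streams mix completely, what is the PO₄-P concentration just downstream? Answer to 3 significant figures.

0.554 mg/L

Mixed concentration C = ΣQC/ΣQ = (167.0·0.1500 + 32.50·2.630) / 199.5 = 110.5/199.5 = 0.5540 mg/L.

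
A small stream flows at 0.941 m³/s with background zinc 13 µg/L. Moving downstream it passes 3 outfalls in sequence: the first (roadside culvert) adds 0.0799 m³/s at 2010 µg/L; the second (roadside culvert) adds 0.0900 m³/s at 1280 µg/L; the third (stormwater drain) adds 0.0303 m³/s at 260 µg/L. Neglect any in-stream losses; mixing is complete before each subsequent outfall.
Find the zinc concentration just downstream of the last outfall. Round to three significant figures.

259 µg/L

Outfall 1: combined Q = 1.021 m³/s; C = (0.9410·13.00 + 0.07990·2010)/1.021 = 169.3 µg/L.
Outfall 2: combined Q = 1.111 m³/s; C = (1.021·169.3 + 0.09000·1280)/1.111 = 259.3 µg/L.
Outfall 3: combined Q = 1.141 m³/s; C = (1.111·259.3 + 0.03030·260.0)/1.141 = 259.3 µg/L.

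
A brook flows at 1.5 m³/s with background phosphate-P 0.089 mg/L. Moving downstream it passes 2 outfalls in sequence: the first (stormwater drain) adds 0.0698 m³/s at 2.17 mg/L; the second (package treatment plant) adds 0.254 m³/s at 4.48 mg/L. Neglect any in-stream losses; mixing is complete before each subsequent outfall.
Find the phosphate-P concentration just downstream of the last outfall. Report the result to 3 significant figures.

After outfall 1: Q = 1.500 + 0.06980 = 1.570 m³/s; C = (1.500·0.08900 + 0.06980·2.170)/1.570 = 0.1815 mg/L.
After outfall 2: Q = 1.570 + 0.2540 = 1.824 m³/s; C = (1.570·0.1815 + 0.2540·4.480)/1.824 = 0.7802 mg/L.

0.780 mg/L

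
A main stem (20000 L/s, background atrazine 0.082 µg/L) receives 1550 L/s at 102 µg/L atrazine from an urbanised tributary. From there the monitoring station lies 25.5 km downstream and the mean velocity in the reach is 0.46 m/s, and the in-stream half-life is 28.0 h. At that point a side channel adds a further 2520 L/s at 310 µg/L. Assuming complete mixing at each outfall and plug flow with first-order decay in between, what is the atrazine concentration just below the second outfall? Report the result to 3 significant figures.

37.0 µg/L

Mass balance: C = (20000·0.08200 + 1550·102.0) / 21550 = 159700/21550 = 7.413 µg/L; combined flow 21550 L/s.
Travel time t = 25.5·1000 / 0.46 = 55430 s = 15.40 h.
Half-life 28.0 h → k = ln 2 / 28.0 = 0.02476 h⁻¹ = 0.5941 d⁻¹.
Decay over the reach: 7.413·exp(−kt) = 7.413·0.6830 = 5.063 µg/L.
Second outfall: C = (21550·5.063 + 2520·310.0)/24070 = 36.99 µg/L.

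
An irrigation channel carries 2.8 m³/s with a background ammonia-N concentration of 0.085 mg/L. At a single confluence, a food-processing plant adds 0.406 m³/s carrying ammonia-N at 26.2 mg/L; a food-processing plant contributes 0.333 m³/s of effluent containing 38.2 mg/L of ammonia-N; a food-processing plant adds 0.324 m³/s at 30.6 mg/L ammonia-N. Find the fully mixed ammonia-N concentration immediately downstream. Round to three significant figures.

8.67 mg/L

Flow-weighted average: C = (2.800·0.08500 + 0.4060·26.20 + 0.3330·38.20 + 0.3240·30.60) / 3.863 = 33.51/3.863 = 8.675 mg/L.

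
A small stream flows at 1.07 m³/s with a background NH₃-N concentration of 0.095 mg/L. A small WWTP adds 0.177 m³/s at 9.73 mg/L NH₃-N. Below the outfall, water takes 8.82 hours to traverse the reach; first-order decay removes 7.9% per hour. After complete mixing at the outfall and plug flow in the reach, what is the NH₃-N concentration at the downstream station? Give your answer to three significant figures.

Mass balance: C = (1.070·0.09500 + 0.1770·9.730) / 1.247 = 1.824/1.247 = 1.463 mg/L.
7.9%/h lost → k = −ln(1 − 0.079) = 0.08230 h⁻¹.
After decay, C = 1.463 × e^(−kt) = 1.463 × 0.4839 = 0.7078 mg/L.

0.708 mg/L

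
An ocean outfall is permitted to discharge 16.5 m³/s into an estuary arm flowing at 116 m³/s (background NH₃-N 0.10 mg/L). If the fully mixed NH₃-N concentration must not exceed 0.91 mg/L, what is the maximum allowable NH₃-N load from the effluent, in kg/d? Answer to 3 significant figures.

9420 kg/d

Mass balance at the limit: 116.0·0.1000 + 16.50·Cₑ = 132.5·0.91 → Cₑ = 6.605 mg/L.
Load = 16.50 m³/s × 6.605 g/m³ × 86 400 s/d = 9415 kg/d.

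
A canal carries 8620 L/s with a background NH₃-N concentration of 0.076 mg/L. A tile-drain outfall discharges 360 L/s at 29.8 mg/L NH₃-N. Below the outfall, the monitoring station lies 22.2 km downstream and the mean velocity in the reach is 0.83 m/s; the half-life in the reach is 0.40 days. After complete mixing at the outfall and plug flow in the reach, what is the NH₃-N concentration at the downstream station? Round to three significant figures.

0.741 mg/L

Mixed concentration C = ΣQC/ΣQ = (8620·0.07600 + 360.0·29.80) / 8980 = 11380/8980 = 1.268 mg/L.
Travel time t = 22.2·1000 / 0.83 = 26750 s = 7.430 h.
Half-life 0.40 d → k = ln 2 / 0.40 = 1.733 d⁻¹.
Decay over the reach: 1.268·exp(−kt) = 1.268·0.5848 = 0.7413 mg/L.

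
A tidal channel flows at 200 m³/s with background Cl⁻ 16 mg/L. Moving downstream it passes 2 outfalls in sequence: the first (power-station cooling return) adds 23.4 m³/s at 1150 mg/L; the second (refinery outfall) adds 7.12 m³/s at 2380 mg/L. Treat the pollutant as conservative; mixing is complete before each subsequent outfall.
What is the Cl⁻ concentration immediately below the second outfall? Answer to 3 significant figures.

204 mg/L

After outfall 1: Q = 200.0 + 23.40 = 223.4 m³/s; C = (200.0·16.00 + 23.40·1150)/223.4 = 134.8 mg/L.
After outfall 2: Q = 223.4 + 7.120 = 230.5 m³/s; C = (223.4·134.8 + 7.120·2380)/230.5 = 204.1 mg/L.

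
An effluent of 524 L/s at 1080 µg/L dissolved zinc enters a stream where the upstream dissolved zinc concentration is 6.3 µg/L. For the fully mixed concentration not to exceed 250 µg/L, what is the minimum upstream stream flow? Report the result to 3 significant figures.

1780 L/s

Set C_mix = 250: (Q·6.300 + 524.0·1080) / (Q + 524.0) = 250
→ Q = 524.0·(1080 − 250)/(250 − 6.300) = 1785 L/s.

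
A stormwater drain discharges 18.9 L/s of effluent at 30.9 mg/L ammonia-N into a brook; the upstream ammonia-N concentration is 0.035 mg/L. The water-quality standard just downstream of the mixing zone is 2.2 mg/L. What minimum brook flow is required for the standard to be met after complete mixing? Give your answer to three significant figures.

251 L/s

Set C_mix = 2.2: (Q·0.03500 + 18.90·30.90) / (Q + 18.90) = 2.2
→ Q = 18.90·(30.90 − 2.2)/(2.2 − 0.03500) = 250.5 L/s.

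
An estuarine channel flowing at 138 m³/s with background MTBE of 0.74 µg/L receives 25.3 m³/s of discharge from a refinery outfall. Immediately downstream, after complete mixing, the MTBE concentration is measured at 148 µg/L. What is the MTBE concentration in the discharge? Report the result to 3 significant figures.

951 µg/L

Mass balance: 138.0·0.7400 + 25.30·Cₑ = 163.3·148.0
→ Cₑ = (163.3·148.0 − 138.0·0.7400) / 25.30 = 951.2 µg/L.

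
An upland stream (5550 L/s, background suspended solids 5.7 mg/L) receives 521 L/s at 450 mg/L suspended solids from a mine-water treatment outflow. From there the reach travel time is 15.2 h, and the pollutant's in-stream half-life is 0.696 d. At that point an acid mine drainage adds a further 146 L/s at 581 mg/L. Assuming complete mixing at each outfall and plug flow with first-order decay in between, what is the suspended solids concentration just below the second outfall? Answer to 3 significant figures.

Mixed concentration C = ΣQC/ΣQ = (5550·5.700 + 521.0·450.0) / 6071 = 266100/6071 = 43.83 mg/L; combined flow 6071 L/s.
Half-life 0.696 d → k = ln 2 / 0.696 = 0.9959 d⁻¹.
Applying C = C₀e^(−kt): 43.83 × 0.5322 = 23.33 mg/L.
At the second outfall, C = (6071·23.33 + 146.0·581.0) / (6071 + 146.0) = 36.42 mg/L.

36.4 mg/L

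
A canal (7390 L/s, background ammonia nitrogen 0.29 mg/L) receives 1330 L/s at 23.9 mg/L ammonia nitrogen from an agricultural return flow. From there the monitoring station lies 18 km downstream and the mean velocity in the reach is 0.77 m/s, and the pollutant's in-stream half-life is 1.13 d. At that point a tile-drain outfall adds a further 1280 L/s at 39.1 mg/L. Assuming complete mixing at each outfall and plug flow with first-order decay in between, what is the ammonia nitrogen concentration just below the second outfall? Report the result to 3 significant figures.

7.88 mg/L

Mass balance: C = (7390·0.2900 + 1330·23.90) / 8720 = 33930/8720 = 3.891 mg/L; combined flow 8720 L/s.
Travel time t = 18·1000 / 0.77 = 23380 s = 6.494 h.
Half-life 1.13 d → k = ln 2 / 1.13 = 0.6134 d⁻¹.
First-order decay: C = 3.891·exp(−k·t) = 3.891·0.8471 = 3.296 mg/L.
At the second outfall, C = (8720·3.296 + 1280·39.10) / (8720 + 1280) = 7.879 mg/L.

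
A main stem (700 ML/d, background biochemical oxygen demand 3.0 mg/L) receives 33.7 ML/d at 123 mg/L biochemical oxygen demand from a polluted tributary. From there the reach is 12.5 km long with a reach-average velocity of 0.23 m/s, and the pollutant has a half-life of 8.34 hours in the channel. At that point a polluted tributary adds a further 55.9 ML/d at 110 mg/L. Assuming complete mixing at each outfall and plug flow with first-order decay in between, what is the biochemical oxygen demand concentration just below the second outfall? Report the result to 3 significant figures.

Mixed concentration C = ΣQC/ΣQ = (700.0·3.000 + 33.70·123.0) / 733.7 = 6245/733.7 = 8.512 mg/L; combined flow 733.7 ML/d.
Travel time t = 12.5·1000 / 0.23 = 54350 s = 15.10 h.
Half-life 8.34 h → k = ln 2 / 8.34 = 0.08311 h⁻¹ = 1.995 d⁻¹.
First-order decay: C = 8.512·exp(−k·t) = 8.512·0.2852 = 2.427 mg/L.
Second outfall: C = (733.7·2.427 + 55.90·110.0)/789.6 = 10.04 mg/L.

10.0 mg/L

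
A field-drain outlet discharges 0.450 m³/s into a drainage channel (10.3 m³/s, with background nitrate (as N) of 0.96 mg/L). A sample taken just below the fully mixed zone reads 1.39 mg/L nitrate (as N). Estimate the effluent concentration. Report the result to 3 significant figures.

11.2 mg/L

Mass balance: 10.30·0.9600 + 0.4500·Cₑ = 10.75·1.390
→ Cₑ = (10.75·1.390 − 10.30·0.9600) / 0.4500 = 11.23 mg/L.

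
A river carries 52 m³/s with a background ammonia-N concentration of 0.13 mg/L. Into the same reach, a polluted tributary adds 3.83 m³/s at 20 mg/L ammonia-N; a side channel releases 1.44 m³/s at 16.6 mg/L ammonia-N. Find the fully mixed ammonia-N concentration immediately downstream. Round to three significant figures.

1.87 mg/L

Conservation of mass: C = (52.00·0.1300 + 3.830·20.00 + 1.440·16.60) / 57.27 = 107.3/57.27 = 1.873 mg/L.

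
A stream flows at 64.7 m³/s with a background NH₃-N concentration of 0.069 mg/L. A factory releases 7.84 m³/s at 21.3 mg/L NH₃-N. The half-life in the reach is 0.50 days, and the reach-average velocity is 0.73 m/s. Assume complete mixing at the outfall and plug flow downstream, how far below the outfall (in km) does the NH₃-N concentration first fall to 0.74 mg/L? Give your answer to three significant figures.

Conservation of mass: C = (64.70·0.06900 + 7.840·21.30) / 72.54 = 171.5/72.54 = 2.364 mg/L.
Half-life 0.50 d → k = ln 2 / 0.50 = 1.386 d⁻¹.
Set 2.364·exp(−k·t) = 0.74 → t = ln(2.364/0.74)/k = 72380 s = 20.10 h.
Distance = v·t = 0.73·72380 = 52840 m = 52.84 km.

52.8 km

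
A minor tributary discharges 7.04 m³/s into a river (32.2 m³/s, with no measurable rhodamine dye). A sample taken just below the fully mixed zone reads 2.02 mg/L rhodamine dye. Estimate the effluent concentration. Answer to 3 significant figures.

11.3 mg/L

Mass balance: 32.20·0 + 7.040·Cₑ = 39.24·2.020
→ Cₑ = (39.24·2.020 − 32.20·0) / 7.040 = 11.26 mg/L.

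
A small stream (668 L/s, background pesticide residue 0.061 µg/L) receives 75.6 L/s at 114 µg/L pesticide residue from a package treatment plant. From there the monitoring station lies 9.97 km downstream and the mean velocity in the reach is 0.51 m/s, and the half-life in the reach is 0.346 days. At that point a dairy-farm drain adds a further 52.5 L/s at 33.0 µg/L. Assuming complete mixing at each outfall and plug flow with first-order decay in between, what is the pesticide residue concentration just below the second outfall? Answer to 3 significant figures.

9.09 µg/L

After mixing, C = (668.0·0.06100 + 75.60·114.0) / 743.6 = 8659/743.6 = 11.64 µg/L; combined flow 743.6 L/s.
Travel time t = 9.97·1000 / 0.51 = 19550 s = 5.430 h.
Half-life 0.346 d → k = ln 2 / 0.346 = 2.003 d⁻¹.
First-order decay: C = 11.64·exp(−k·t) = 11.64·0.6355 = 7.401 µg/L.
Second outfall: C = (743.6·7.401 + 52.50·33.00)/796.1 = 9.089 µg/L.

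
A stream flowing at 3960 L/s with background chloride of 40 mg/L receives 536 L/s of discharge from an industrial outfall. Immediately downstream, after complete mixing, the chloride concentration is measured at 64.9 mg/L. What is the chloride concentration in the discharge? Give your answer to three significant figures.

249 mg/L

Mass balance: 3960·40.00 + 536.0·Cₑ = 4496·64.90
→ Cₑ = (4496·64.90 − 3960·40.00) / 536.0 = 248.9 mg/L.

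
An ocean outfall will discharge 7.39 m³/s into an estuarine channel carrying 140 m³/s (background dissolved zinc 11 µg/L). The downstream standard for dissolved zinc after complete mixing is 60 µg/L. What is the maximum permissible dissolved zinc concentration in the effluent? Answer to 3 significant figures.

988 µg/L

At the limit, (Qr·Cr + Qe·Cₑ)/(Qr + Qe) = 60:
Cₑ = (147.4·60 − 140.0·11.00) / 7.390 = 988.3 µg/L.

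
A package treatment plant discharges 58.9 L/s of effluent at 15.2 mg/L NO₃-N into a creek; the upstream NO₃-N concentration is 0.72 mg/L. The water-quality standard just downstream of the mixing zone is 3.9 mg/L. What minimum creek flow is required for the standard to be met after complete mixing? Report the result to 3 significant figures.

209 L/s

Set C_mix = 3.9: (Q·0.7200 + 58.90·15.20) / (Q + 58.90) = 3.9
→ Q = 58.90·(15.20 − 3.9)/(3.9 − 0.7200) = 209.3 L/s.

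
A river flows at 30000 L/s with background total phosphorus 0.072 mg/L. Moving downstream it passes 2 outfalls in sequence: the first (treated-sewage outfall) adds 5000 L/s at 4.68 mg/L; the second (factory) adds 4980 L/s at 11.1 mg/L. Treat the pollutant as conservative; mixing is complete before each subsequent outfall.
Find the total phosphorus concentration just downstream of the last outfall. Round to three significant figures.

Below outfall 1: Q → 35000 L/s, C = (30000·0.07200 + 5000·4.680)/35000 = 0.7303 mg/L.
Below outfall 2: Q → 39980 L/s, C = (35000·0.7303 + 4980·11.10)/39980 = 2.022 mg/L.

2.02 mg/L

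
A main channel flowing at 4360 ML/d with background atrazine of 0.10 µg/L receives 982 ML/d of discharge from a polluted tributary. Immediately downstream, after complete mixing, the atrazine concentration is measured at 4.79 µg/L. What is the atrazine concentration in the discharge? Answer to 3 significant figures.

25.6 µg/L

Mass balance: 4360·0.1000 + 982.0·Cₑ = 5342·4.790
→ Cₑ = (5342·4.790 − 4360·0.1000) / 982.0 = 25.61 µg/L.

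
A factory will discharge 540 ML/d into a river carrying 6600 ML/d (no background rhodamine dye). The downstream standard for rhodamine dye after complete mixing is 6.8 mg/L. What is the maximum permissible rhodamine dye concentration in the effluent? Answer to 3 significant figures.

At the limit, (Qr·Cr + Qe·Cₑ)/(Qr + Qe) = 6.8:
Cₑ = (7140·6.8 − 6600·0) / 540.0 = 89.91 mg/L.

89.9 mg/L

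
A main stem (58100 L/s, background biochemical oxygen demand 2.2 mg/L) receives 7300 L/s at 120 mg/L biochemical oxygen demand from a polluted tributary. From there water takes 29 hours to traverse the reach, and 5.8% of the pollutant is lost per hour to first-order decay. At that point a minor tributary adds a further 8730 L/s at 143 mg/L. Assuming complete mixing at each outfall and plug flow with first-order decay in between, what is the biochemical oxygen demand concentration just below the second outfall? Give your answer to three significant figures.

19.2 mg/L

After mixing, C = (58100·2.200 + 7300·120.0) / 65400 = 1004000/65400 = 15.35 mg/L; combined flow 65400 L/s.
5.8%/h lost → k = −ln(1 − 0.058) = 0.05975 h⁻¹.
First-order decay: C = 15.35·exp(−k·t) = 15.35·0.1768 = 2.714 mg/L.
At the second outfall, C = (65400·2.714 + 8730·143.0) / (65400 + 8730) = 19.23 mg/L.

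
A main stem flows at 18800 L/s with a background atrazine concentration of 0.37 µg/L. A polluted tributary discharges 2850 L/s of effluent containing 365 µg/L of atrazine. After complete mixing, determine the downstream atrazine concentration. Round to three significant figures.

Flow-weighted average: C = (18800·0.3700 + 2850·365.0) / 21650 = 1047000/21650 = 48.37 µg/L.

48.4 µg/L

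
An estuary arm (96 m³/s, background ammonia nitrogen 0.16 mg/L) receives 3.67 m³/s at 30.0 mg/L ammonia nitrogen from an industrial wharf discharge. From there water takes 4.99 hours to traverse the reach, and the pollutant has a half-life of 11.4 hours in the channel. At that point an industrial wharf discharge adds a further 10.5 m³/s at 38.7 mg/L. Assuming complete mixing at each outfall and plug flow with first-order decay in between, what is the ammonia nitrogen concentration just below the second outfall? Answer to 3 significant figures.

Flow-weighted average: C = (96.00·0.1600 + 3.670·30.00) / 99.67 = 125.5/99.67 = 1.259 mg/L; combined flow 99.67 m³/s.
Half-life 11.4 h → k = ln 2 / 11.4 = 0.06080 h⁻¹ = 1.459 d⁻¹.
After decay, C = 1.259 × e^(−kt) = 1.259 × 0.7383 = 0.9293 mg/L.
Second outfall: C = (99.67·0.9293 + 10.50·38.70)/110.2 = 4.529 mg/L.

4.53 mg/L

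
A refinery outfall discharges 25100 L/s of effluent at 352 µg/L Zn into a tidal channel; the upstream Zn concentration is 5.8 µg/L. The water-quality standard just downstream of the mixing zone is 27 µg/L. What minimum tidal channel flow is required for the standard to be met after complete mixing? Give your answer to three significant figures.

385000 L/s

Set C_mix = 27: (Q·5.800 + 25100·352.0) / (Q + 25100) = 27
→ Q = 25100·(352.0 − 27)/(27 − 5.800) = 384800 L/s.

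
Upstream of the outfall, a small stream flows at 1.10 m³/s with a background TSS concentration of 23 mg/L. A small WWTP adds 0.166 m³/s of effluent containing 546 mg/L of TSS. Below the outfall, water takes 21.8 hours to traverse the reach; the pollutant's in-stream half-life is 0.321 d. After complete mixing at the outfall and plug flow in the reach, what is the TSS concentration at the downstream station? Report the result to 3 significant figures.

12.9 mg/L

After mixing, C = (1.100·23.00 + 0.1660·546.0) / 1.266 = 115.9/1.266 = 91.58 mg/L.
Half-life 0.321 d → k = ln 2 / 0.321 = 2.159 d⁻¹.
After decay, C = 91.58 × e^(−kt) = 91.58 × 0.1407 = 12.88 mg/L.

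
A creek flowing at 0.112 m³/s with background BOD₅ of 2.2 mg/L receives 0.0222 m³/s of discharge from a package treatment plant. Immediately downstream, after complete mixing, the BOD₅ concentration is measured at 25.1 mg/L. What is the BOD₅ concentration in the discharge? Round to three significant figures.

Mass balance: 0.1120·2.200 + 0.02220·Cₑ = 0.1342·25.10
→ Cₑ = (0.1342·25.10 − 0.1120·2.200) / 0.02220 = 140.6 mg/L.

141 mg/L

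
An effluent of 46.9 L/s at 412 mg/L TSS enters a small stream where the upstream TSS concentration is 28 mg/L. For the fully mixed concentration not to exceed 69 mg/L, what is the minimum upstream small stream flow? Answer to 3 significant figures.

Set C_mix = 69: (Q·28.00 + 46.90·412.0) / (Q + 46.90) = 69
→ Q = 46.90·(412.0 − 69)/(69 − 28.00) = 392.4 L/s.

392 L/s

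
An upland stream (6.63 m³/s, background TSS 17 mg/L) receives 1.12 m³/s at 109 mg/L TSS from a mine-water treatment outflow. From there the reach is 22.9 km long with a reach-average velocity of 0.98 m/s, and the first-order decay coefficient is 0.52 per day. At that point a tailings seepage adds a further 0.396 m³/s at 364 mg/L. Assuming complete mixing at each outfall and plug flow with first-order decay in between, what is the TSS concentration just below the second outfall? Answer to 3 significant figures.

Mass balance: C = (6.630·17.00 + 1.120·109.0) / 7.750 = 234.8/7.750 = 30.30 mg/L; combined flow 7.750 m³/s.
Travel time t = 22.9·1000 / 0.98 = 23370 s = 6.491 h.
Decay over the reach: 30.30·exp(−kt) = 30.30·0.8688 = 26.32 mg/L.
At the second outfall, C = (7.750·26.32 + 0.3960·364.0) / (7.750 + 0.3960) = 42.74 mg/L.

42.7 mg/L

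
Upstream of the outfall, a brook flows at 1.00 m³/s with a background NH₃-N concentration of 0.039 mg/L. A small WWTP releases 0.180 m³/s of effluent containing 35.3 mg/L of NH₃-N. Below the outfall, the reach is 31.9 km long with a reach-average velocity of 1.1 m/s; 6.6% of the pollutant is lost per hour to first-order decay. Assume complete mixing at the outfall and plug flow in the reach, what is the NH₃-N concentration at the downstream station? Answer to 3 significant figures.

3.13 mg/L

Flow-weighted average: C = (1.000·0.03900 + 0.1800·35.30) / 1.180 = 6.393/1.180 = 5.418 mg/L.
Travel time t = 31.9·1000 / 1.1 = 29000 s = 8.056 h.
6.6%/h lost → k = −ln(1 − 0.066) = 0.06828 h⁻¹.
First-order decay: C = 5.418·exp(−k·t) = 5.418·0.5769 = 3.126 mg/L.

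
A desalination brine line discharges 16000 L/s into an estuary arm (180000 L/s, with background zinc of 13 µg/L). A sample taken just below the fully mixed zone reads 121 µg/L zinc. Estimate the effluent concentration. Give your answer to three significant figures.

1340 µg/L

Mass balance: 180000·13.00 + 16000·Cₑ = 196000·121.0
→ Cₑ = (196000·121.0 − 180000·13.00) / 16000 = 1336 µg/L.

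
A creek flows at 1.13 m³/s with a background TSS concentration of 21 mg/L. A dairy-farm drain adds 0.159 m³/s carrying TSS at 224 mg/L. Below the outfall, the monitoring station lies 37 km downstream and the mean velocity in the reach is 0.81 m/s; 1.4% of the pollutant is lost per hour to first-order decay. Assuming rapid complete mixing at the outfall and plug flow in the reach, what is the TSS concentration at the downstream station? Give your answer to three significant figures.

Mass balance: C = (1.130·21.00 + 0.1590·224.0) / 1.289 = 59.35/1.289 = 46.04 mg/L.
Travel time t = 37·1000 / 0.81 = 45680 s = 12.69 h.
1.4%/h lost → k = −ln(1 − 0.014) = 0.01410 h⁻¹.
Applying C = C₀e^(−kt): 46.04 × 0.8362 = 38.50 mg/L.

38.5 mg/L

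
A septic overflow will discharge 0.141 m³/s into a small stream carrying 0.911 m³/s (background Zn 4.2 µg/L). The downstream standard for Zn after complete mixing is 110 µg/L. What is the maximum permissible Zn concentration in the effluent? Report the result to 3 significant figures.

794 µg/L

At the limit, (Qr·Cr + Qe·Cₑ)/(Qr + Qe) = 110:
Cₑ = (1.052·110 − 0.9110·4.200) / 0.1410 = 793.6 µg/L.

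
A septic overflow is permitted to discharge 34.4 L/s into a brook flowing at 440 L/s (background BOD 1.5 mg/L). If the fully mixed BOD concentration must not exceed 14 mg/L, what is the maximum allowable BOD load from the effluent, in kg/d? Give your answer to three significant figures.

Mass balance at the limit: 440.0·1.500 + 34.40·Cₑ = 474.4·14 → Cₑ = 173.9 mg/L.
34.40 L/s = 0.03440 m³/s. Load = 0.03440 m³/s × 173.9 g/m³ × 86 400 s/d = 516.8 kg/d.

517 kg/d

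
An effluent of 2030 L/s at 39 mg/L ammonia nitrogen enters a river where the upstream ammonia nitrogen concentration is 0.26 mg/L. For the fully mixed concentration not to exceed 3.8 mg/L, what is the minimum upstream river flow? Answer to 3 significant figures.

Set C_mix = 3.8: (Q·0.2600 + 2030·39.00) / (Q + 2030) = 3.8
→ Q = 2030·(39.00 − 3.8)/(3.8 − 0.2600) = 20190 L/s.

20200 L/s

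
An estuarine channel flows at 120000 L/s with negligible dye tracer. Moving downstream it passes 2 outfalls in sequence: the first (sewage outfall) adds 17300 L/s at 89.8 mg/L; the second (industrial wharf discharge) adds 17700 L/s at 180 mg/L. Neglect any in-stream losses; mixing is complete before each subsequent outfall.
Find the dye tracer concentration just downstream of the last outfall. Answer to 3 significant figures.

30.6 mg/L

Below outfall 1: Q → 137300 L/s, C = (120000·0 + 17300·89.80)/137300 = 11.31 mg/L.
Below outfall 2: Q → 155000 L/s, C = (137300·11.31 + 17700·180.0)/155000 = 30.58 mg/L.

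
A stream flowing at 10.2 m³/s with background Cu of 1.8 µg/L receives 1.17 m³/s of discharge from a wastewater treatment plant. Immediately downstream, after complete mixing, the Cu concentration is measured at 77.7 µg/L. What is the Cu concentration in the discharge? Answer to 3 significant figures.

739 µg/L

Mass balance: 10.20·1.800 + 1.170·Cₑ = 11.37·77.70
→ Cₑ = (11.37·77.70 − 10.20·1.800) / 1.170 = 739.4 µg/L.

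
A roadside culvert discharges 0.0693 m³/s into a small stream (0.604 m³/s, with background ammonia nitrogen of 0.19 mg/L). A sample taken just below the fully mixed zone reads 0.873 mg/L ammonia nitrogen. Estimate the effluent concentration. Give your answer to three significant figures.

6.83 mg/L

Mass balance: 0.6040·0.1900 + 0.06930·Cₑ = 0.6733·0.8730
→ Cₑ = (0.6733·0.8730 − 0.6040·0.1900) / 0.06930 = 6.826 mg/L.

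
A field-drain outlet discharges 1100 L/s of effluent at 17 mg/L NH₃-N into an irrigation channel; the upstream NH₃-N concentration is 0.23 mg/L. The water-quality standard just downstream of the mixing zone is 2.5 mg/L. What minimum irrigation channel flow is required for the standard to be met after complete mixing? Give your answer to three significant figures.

Set C_mix = 2.5: (Q·0.2300 + 1100·17.00) / (Q + 1100) = 2.5
→ Q = 1100·(17.00 − 2.5)/(2.5 − 0.2300) = 7026 L/s.

7030 L/s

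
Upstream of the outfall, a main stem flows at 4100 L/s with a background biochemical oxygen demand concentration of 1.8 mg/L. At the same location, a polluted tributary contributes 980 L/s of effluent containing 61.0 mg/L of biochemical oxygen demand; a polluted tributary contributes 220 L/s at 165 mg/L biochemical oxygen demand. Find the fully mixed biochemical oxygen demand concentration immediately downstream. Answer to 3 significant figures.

19.5 mg/L

Conservation of mass: C = (4100·1.800 + 980.0·61.00 + 220.0·165.0) / 5300 = 103500/5300 = 19.52 mg/L.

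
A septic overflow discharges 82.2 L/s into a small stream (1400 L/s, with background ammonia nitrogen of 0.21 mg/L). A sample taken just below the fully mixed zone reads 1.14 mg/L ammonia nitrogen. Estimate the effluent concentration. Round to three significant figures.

17.0 mg/L

Mass balance: 1400·0.2100 + 82.20·Cₑ = 1482·1.140
→ Cₑ = (1482·1.140 − 1400·0.2100) / 82.20 = 16.98 mg/L.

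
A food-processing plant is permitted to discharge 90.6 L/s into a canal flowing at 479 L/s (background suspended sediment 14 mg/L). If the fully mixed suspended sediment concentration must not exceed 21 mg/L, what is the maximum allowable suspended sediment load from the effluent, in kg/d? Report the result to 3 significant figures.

Mass balance at the limit: 479.0·14.00 + 90.60·Cₑ = 569.6·21 → Cₑ = 58.01 mg/L.
90.60 L/s = 0.09060 m³/s. Load = 0.09060 m³/s × 58.01 g/m³ × 86 400 s/d = 454.1 kg/d.

454 kg/d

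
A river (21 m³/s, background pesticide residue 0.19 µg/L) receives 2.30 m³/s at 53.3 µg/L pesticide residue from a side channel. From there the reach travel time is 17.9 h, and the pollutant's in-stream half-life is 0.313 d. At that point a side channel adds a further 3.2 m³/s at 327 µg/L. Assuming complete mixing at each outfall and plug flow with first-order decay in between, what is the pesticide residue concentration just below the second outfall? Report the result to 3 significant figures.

After mixing, C = (21.00·0.1900 + 2.300·53.30) / 23.30 = 126.6/23.30 = 5.433 µg/L; combined flow 23.30 m³/s.
Half-life 0.313 d → k = ln 2 / 0.313 = 2.215 d⁻¹.
After decay, C = 5.433 × e^(−kt) = 5.433 × 0.1917 = 1.042 µg/L.
At the second outfall, C = (23.30·1.042 + 3.200·327.0) / (23.30 + 3.200) = 40.40 µg/L.

40.4 µg/L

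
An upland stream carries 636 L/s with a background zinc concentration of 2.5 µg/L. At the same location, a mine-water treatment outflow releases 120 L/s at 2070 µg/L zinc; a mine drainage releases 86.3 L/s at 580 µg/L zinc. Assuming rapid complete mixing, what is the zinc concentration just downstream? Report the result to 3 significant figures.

Conservation of mass: C = (636.0·2.500 + 120.0·2070 + 86.30·580.0) / 842.3 = 300000/842.3 = 356.2 µg/L.

356 µg/L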